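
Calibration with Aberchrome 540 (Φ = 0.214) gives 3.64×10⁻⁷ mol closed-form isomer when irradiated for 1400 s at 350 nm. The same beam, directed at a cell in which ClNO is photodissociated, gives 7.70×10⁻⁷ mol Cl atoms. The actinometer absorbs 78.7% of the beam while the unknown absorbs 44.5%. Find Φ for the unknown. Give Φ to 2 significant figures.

Φ = 0.80

Photons absorbed by the actinometer: 3.64×10⁻⁷ / 0.214 = 1.701×10⁻⁶ mol.
Incident flux: 1.701×10⁻⁶ / 0.787 = 2.161×10⁻⁶ einstein.
Absorbed by unknown: 0.445 × 2.161×10⁻⁶ = 9.616×10⁻⁷ mol.
Φ(unknown) = 7.70×10⁻⁷ / 9.616×10⁻⁷ = 0.80.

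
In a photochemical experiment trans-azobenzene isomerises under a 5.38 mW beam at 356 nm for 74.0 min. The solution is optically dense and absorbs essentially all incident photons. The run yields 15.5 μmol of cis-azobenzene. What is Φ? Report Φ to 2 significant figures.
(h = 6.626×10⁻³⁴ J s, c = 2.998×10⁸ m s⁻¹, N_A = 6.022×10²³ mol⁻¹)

Product: 15.5 μmol = 1.55×10⁻⁵ mol.
Photon energy at 356 nm: hc/λ = (6.626×10⁻³⁴)(2.998×10⁸)/(356×10⁻⁹) = 5.580×10⁻¹⁹ J.
Energy delivered: (5.38 mW)(4440 s) = 23.89 J.
Photons incident: 23.89 / 5.580×10⁻¹⁹ = 4.281×10¹⁹, i.e. 4.281×10¹⁹/6.022×10²³ = 7.109×10⁻⁵ mol.
Φ = 1.55×10⁻⁵ mol / 7.109×10⁻⁵ mol photons = 0.22.

Φ = 0.22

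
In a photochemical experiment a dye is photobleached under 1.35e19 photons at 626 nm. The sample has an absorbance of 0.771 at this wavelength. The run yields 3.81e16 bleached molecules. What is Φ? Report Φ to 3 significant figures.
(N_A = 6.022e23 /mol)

Product: 3.81e16 / 6.022e23 = 6.327e-8 mol.
Moles of photons: 1.35e19 / 6.022e23 = 2.242e-5 mol.
Fraction absorbed: 1 − 10^(−0.771) = 0.8306.
Photons absorbed: 0.8306 × 2.242e-5 = 1.862e-5 mol.
Φ = 6.327e-8 mol / 1.862e-5 mol photons = 0.00340.

Φ = 0.00340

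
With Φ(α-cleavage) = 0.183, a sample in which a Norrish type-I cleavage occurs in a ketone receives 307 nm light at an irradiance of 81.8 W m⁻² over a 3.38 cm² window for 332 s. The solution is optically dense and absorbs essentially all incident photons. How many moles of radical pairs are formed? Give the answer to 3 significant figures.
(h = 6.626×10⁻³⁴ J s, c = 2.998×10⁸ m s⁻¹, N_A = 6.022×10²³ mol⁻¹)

Photon energy at 307 nm: hc/λ = (6.626×10⁻³⁴)(2.998×10⁸)/(307×10⁻⁹) = 6.471×10⁻¹⁹ J.
Energy delivered: (81.8 W m⁻²)(3.38×10⁻⁴ m²)(332 s) = 9.179 J.
Photons incident: 9.179 / 6.471×10⁻¹⁹ = 1.418×10¹⁹, i.e. 1.418×10¹⁹/6.022×10²³ = 2.355×10⁻⁵ mol.
Product: Φ × n_abs = 0.183 × 2.355×10⁻⁵ = 4.310×10⁻⁶ mol.

4.31×10⁻⁶ mol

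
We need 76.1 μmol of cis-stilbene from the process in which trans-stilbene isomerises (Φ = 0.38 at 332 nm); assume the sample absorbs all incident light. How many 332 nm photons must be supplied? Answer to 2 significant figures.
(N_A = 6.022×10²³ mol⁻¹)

1.2×10²⁰ photons

Product: 76.1 μmol = 7.61×10⁻⁵ mol.
Photons that must be absorbed: 7.61×10⁻⁵ / 0.38 = 2.003×10⁻⁴ mol.
Photon count: 2.003×10⁻⁴ × 6.022×10²³ = 1.2×10²⁰.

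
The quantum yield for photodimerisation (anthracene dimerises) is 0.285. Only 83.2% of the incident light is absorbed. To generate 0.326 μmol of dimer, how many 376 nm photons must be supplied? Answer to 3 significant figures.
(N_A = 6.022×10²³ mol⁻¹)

Product: 0.326 μmol = 3.26×10⁻⁷ mol.
Photons that must be absorbed: 3.26×10⁻⁷ / 0.285 = 1.144×10⁻⁶ mol.
Incident photons needed: 1.144×10⁻⁶ / 0.832 = 1.375×10⁻⁶ mol.
Photon count: 1.375×10⁻⁶ × 6.022×10²³ = 8.28×10¹⁷.

8.28×10¹⁷ photons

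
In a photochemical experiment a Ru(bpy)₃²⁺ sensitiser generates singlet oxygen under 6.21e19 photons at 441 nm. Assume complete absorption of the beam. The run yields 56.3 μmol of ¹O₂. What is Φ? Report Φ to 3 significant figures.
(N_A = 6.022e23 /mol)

Product: 56.3 μmol = 5.63e-5 mol.
Moles of photons: 6.21e19 / 6.022e23 = 1.031e-4 mol.
Φ = 5.63e-5 mol / 1.031e-4 mol photons = 0.546.

Φ = 0.546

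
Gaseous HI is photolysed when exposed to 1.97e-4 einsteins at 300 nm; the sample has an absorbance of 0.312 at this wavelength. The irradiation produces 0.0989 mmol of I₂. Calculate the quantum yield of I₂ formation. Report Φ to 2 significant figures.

Φ = 0.98

Product: 0.0989 mmol = 9.89e-5 mol.
Fraction absorbed: 1 − 10^(−0.312) = 0.5125.
Photons absorbed: 0.5125 × 1.97e-4 = 1.010e-4 mol.
Φ = 9.89e-5 mol / 1.010e-4 mol photons = 0.98.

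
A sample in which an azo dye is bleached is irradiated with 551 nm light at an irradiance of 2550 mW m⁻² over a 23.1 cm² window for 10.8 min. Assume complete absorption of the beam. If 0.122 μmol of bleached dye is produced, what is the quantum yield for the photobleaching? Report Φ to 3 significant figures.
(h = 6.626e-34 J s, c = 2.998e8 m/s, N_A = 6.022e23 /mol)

Φ = 0.00694

Product: 0.122 μmol = 1.22e-7 mol.
Photon energy at 551 nm: hc/λ = (6.626e-34)(2.998e8)/(551e-9) = 3.605e-19 J.
Energy delivered: (2550 mW m⁻²)(23.1e-4 m²)(648 s) = 3.817 J.
Photons incident: 3.817 / 3.605e-19 = 1.059e19, i.e. 1.059e19/6.022e23 = 1.759e-5 mol.
Φ = 1.22e-7 mol / 1.759e-5 mol photons = 0.00694.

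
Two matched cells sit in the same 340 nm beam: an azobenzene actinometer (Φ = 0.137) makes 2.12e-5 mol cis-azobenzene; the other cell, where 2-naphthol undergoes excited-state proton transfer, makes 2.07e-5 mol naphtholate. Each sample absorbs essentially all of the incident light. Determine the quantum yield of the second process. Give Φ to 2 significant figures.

Φ = 0.13

Photons absorbed by the actinometer: 2.12e-5 / 0.137 = 1.547e-4 mol.
Φ(unknown) = 2.07e-5 / 1.547e-4 = 0.13.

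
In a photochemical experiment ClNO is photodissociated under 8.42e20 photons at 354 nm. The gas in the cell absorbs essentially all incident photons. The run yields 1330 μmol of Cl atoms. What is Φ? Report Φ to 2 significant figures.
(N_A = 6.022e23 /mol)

Product: 1330 μmol = 0.00133 mol.
Moles of photons: 8.42e20 / 6.022e23 = 0.001398 mol.
Φ = 0.00133 mol / 0.001398 mol photons = 0.95.

Φ = 0.95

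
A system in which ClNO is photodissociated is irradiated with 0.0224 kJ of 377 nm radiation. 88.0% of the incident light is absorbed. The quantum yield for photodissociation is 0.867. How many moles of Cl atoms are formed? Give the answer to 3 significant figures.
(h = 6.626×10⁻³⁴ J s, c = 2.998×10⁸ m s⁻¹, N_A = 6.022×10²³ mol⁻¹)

Photon energy at 377 nm: hc/λ = (6.626×10⁻³⁴)(2.998×10⁸)/(377×10⁻⁹) = 5.269×10⁻¹⁹ J.
Incident energy: 0.0224 kJ = 22.4 J.
Photons incident: 22.4 / 5.269×10⁻¹⁹ = 4.251×10¹⁹, i.e. 4.251×10¹⁹/6.022×10²³ = 7.059×10⁻⁵ mol.
Photons absorbed: 0.880 × 7.059×10⁻⁵ = 6.212×10⁻⁵ mol.
Product: Φ × n_abs = 0.867 × 6.212×10⁻⁵ = 5.386×10⁻⁵ mol.

5.39×10⁻⁵ mol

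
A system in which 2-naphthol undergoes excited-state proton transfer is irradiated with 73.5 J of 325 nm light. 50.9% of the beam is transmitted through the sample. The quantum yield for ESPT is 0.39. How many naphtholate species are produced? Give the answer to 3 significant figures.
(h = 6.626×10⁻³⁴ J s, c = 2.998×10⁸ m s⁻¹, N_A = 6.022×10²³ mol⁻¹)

2.30×10¹⁹ species

Photon energy at 325 nm: hc/λ = (6.626×10⁻³⁴)(2.998×10⁸)/(325×10⁻⁹) = 6.112×10⁻¹⁹ J.
Photons incident: 73.5 / 6.112×10⁻¹⁹ = 1.203×10²⁰, i.e. 1.203×10²⁰/6.022×10²³ = 1.998×10⁻⁴ mol.
Fraction absorbed: 1 − 50.9/100 = 0.4910.
Photons absorbed: 0.4910 × 1.998×10⁻⁴ = 9.810×10⁻⁵ mol.
Product: Φ × n_abs = 0.39 × 9.810×10⁻⁵ = 3.826×10⁻⁵ mol.
As a count: 3.826×10⁻⁵ × 6.022×10²³ = 2.30×10¹⁹.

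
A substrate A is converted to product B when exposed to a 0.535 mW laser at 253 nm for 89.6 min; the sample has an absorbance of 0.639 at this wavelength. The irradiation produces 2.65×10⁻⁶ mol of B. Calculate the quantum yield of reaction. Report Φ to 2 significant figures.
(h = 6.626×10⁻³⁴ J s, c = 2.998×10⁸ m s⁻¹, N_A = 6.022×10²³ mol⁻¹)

Photon energy at 253 nm: hc/λ = (6.626×10⁻³⁴)(2.998×10⁸)/(253×10⁻⁹) = 7.852×10⁻¹⁹ J.
Energy delivered: (0.535 mW)(5376 s) = 2.876 J.
Photons incident: 2.876 / 7.852×10⁻¹⁹ = 3.663×10¹⁸, i.e. 3.663×10¹⁸/6.022×10²³ = 6.083×10⁻⁶ mol.
Fraction absorbed: 1 − 10^(−0.639) = 0.7704.
Photons absorbed: 0.7704 × 6.083×10⁻⁶ = 4.686×10⁻⁶ mol.
Φ = 2.65×10⁻⁶ mol / 4.686×10⁻⁶ mol photons = 0.57.

Φ = 0.57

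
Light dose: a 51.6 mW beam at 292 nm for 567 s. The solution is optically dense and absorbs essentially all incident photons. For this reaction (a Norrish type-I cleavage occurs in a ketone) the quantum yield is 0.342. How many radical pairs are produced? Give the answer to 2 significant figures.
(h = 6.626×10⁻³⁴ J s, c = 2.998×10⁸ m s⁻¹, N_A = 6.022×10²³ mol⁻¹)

1.5×10¹⁹ radical pairs

Photon energy at 292 nm: hc/λ = (6.626×10⁻³⁴)(2.998×10⁸)/(292×10⁻⁹) = 6.803×10⁻¹⁹ J.
Energy delivered: (51.6 mW)(567 s) = 29.26 J.
Photons incident: 29.26 / 6.803×10⁻¹⁹ = 4.301×10¹⁹, i.e. 4.301×10¹⁹/6.022×10²³ = 7.142×10⁻⁵ mol.
Product: Φ × n_abs = 0.342 × 7.142×10⁻⁵ = 2.443×10⁻⁵ mol.
As a count: 2.443×10⁻⁵ × 6.022×10²³ = 1.5×10¹⁹.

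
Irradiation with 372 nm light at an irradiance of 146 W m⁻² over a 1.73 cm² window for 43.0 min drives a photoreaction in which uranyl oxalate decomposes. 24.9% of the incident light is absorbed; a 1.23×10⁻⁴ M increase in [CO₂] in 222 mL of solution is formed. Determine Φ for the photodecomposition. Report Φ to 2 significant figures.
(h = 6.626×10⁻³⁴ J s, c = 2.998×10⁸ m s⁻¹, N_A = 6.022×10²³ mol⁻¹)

Product: (1.23×10⁻⁴ M)(0.222 L) = 2.731×10⁻⁵ mol.
Photon energy at 372 nm: hc/λ = (6.626×10⁻³⁴)(2.998×10⁸)/(372×10⁻⁹) = 5.340×10⁻¹⁹ J.
Energy delivered: (146 W m⁻²)(1.73×10⁻⁴ m²)(2580 s) = 65.17 J.
Photons incident: 65.17 / 5.340×10⁻¹⁹ = 1.220×10²⁰, i.e. 1.220×10²⁰/6.022×10²³ = 2.026×10⁻⁴ mol.
Photons absorbed: 0.249 × 2.026×10⁻⁴ = 5.045×10⁻⁵ mol.
Φ = 2.731×10⁻⁵ mol / 5.045×10⁻⁵ mol photons = 0.54.

Φ = 0.54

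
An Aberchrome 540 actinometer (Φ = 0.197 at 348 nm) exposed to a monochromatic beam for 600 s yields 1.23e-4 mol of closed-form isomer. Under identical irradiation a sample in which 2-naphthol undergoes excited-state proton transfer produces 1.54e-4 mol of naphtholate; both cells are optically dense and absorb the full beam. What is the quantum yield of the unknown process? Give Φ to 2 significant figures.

Photons absorbed by the actinometer: 1.23e-4 / 0.197 = 6.244e-4 mol.
Φ(unknown) = 1.54e-4 / 6.244e-4 = 0.25.

Φ = 0.25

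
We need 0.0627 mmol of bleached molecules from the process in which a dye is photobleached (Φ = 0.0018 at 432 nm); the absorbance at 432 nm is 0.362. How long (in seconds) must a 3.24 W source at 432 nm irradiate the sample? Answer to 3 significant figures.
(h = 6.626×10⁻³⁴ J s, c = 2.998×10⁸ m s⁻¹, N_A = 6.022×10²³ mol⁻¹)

Product: 0.0627 mmol = 6.27×10⁻⁵ mol.
Photons that must be absorbed: 6.27×10⁻⁵ / 0.0018 = 0.03483 mol.
Fraction absorbed: 1 − 10^(−0.362) = 0.5655.
Incident photons needed: 0.03483 / 0.5655 = 0.06159 mol.
Photon energy: hc/λ = 4.598×10⁻¹⁹ J; per mole, 2.769×10⁵ J mol⁻¹.
Energy required: 0.06159 × 2.769×10⁵ = 1.705×10⁴ J.
Time: 1.705×10⁴ J / 3.24 W = 5260 s.

t ≈ 5260 s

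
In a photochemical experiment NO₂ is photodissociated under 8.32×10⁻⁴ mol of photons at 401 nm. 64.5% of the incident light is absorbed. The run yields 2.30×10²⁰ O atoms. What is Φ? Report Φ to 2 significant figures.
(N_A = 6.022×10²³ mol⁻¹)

Φ = 0.71

Product: 2.30×10²⁰ / 6.022×10²³ = 3.819×10⁻⁴ mol.
Photons absorbed: 0.645 × 8.32×10⁻⁴ = 5.366×10⁻⁴ mol.
Φ = 3.819×10⁻⁴ mol / 5.366×10⁻⁴ mol photons = 0.71.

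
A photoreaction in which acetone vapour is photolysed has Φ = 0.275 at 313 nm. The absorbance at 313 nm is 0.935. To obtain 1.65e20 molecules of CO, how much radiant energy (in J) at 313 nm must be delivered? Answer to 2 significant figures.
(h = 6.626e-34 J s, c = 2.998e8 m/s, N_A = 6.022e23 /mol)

430 J

Product: 1.65e20 / 6.022e23 = 2.740e-4 mol.
Photons that must be absorbed: 2.740e-4 / 0.275 = 9.964e-4 mol.
Fraction absorbed: 1 − 10^(−0.935) = 0.8839.
Incident photons needed: 9.964e-4 / 0.8839 = 0.001127 mol.
Photon energy: hc/λ = 6.347e-19 J; per mole, 3.822e5 J mol⁻¹.
Energy required: 0.001127 × 3.822e5 = 430 J.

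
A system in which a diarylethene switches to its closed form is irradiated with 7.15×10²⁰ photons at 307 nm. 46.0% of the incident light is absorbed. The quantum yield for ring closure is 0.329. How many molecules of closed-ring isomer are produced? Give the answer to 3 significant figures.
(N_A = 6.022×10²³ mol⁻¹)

Moles of photons: 7.15×10²⁰ / 6.022×10²³ = 0.001187 mol.
Photons absorbed: 0.460 × 0.001187 = 5.460×10⁻⁴ mol.
Product: Φ × n_abs = 0.329 × 5.460×10⁻⁴ = 1.796×10⁻⁴ mol.
As a count: 1.796×10⁻⁴ × 6.022×10²³ = 1.08×10²⁰.

1.08×10²⁰ molecules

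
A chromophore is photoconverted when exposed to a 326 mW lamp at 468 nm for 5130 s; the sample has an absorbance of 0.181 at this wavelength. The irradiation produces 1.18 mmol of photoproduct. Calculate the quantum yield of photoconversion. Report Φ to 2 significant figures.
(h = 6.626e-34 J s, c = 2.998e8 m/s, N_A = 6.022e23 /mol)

Product: 1.18 mmol = 0.00118 mol.
Photon energy at 468 nm: hc/λ = (6.626e-34)(2.998e8)/(468e-9) = 4.245e-19 J.
Energy delivered: (326 mW)(5130 s) = 1672 J.
Photons incident: 1672 / 4.245e-19 = 3.939e21, i.e. 3.939e21/6.022e23 = 0.006541 mol.
Fraction absorbed: 1 − 10^(−0.181) = 0.3408.
Photons absorbed: 0.3408 × 0.006541 = 0.002229 mol.
Φ = 0.00118 mol / 0.002229 mol photons = 0.53.

Φ = 0.53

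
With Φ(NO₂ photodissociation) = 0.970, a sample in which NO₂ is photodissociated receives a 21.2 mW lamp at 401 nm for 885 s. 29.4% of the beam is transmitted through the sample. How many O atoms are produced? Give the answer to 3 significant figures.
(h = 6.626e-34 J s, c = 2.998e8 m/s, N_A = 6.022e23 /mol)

2.59e19 atoms

Photon energy at 401 nm: hc/λ = (6.626e-34)(2.998e8)/(401e-9) = 4.954e-19 J.
Energy delivered: (21.2 mW)(885 s) = 18.76 J.
Photons incident: 18.76 / 4.954e-19 = 3.787e19, i.e. 3.787e19/6.022e23 = 6.289e-5 mol.
Fraction absorbed: 1 − 29.4/100 = 0.7060.
Photons absorbed: 0.7060 × 6.289e-5 = 4.440e-5 mol.
Product: Φ × n_abs = 0.970 × 4.440e-5 = 4.307e-5 mol.
As a count: 4.307e-5 × 6.022e23 = 2.59e19.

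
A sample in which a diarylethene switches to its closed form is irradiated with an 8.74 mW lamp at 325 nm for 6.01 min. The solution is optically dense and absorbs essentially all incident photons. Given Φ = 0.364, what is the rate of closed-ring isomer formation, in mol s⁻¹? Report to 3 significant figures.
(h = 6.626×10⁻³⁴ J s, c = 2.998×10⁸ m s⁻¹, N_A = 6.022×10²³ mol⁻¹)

8.64×10⁻⁹ mol s⁻¹

Photon energy at 325 nm: hc/λ = (6.626×10⁻³⁴)(2.998×10⁸)/(325×10⁻⁹) = 6.112×10⁻¹⁹ J.
Energy delivered: (8.74 mW)(360.6 s) = 3.152 J.
Photons incident: 3.152 / 6.112×10⁻¹⁹ = 5.157×10¹⁸, i.e. 5.157×10¹⁸/6.022×10²³ = 8.564×10⁻⁶ mol.
Product formed: 0.364 × 8.564×10⁻⁶ = 3.117×10⁻⁶ mol.
Rate: 3.117×10⁻⁶ / 360.6 s = 8.64×10⁻⁹ mol s⁻¹.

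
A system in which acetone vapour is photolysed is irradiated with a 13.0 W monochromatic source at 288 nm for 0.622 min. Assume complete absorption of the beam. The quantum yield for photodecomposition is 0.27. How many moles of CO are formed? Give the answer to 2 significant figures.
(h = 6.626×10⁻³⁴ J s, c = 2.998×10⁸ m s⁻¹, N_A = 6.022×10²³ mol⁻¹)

Photon energy at 288 nm: hc/λ = (6.626×10⁻³⁴)(2.998×10⁸)/(288×10⁻⁹) = 6.897×10⁻¹⁹ J.
Energy delivered: (13.0 W)(37.32 s) = 485.2 J.
Photons incident: 485.2 / 6.897×10⁻¹⁹ = 7.035×10²⁰, i.e. 7.035×10²⁰/6.022×10²³ = 0.001168 mol.
Product: Φ × n_abs = 0.27 × 0.001168 = 3.154×10⁻⁴ mol.

3.2×10⁻⁴ mol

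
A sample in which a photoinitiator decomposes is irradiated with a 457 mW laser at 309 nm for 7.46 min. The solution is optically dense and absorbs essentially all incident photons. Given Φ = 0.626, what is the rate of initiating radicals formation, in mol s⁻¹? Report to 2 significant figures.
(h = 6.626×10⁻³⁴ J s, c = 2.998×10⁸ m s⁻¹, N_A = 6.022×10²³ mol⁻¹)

Photon energy at 309 nm: hc/λ = (6.626×10⁻³⁴)(2.998×10⁸)/(309×10⁻⁹) = 6.429×10⁻¹⁹ J.
Energy delivered: (457 mW)(447.6 s) = 204.6 J.
Photons incident: 204.6 / 6.429×10⁻¹⁹ = 3.182×10²⁰, i.e. 3.182×10²⁰/6.022×10²³ = 5.284×10⁻⁴ mol.
Product formed: 0.626 × 5.284×10⁻⁴ = 3.308×10⁻⁴ mol.
Rate: 3.308×10⁻⁴ / 447.6 s = 7.4×10⁻⁷ mol s⁻¹.

7.4×10⁻⁷ mol s⁻¹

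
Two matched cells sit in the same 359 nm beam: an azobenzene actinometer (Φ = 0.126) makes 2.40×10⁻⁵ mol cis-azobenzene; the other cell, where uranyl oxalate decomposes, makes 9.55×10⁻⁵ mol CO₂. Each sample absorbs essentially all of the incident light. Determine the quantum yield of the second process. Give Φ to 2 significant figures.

Φ = 0.50

Photons absorbed by the actinometer: 2.40×10⁻⁵ / 0.126 = 1.905×10⁻⁴ mol.
Φ(unknown) = 9.55×10⁻⁵ / 1.905×10⁻⁴ = 0.50.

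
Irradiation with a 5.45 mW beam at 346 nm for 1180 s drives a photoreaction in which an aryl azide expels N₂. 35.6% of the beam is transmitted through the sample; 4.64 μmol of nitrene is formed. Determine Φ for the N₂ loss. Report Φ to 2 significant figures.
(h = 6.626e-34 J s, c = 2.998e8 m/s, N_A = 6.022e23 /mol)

Φ = 0.39

Product: 4.64 μmol = 4.64e-6 mol.
Photon energy at 346 nm: hc/λ = (6.626e-34)(2.998e8)/(346e-9) = 5.741e-19 J.
Energy delivered: (5.45 mW)(1180 s) = 6.431 J.
Photons incident: 6.431 / 5.741e-19 = 1.120e19, i.e. 1.120e19/6.022e23 = 1.860e-5 mol.
Fraction absorbed: 1 − 35.6/100 = 0.6440.
Photons absorbed: 0.6440 × 1.860e-5 = 1.198e-5 mol.
Φ = 4.64e-6 mol / 1.198e-5 mol photons = 0.39.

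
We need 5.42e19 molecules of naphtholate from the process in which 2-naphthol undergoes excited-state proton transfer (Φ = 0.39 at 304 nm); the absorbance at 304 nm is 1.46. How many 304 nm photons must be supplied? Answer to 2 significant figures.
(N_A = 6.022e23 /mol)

1.4e20 photons

Product: 5.42e19 / 6.022e23 = 9.000e-5 mol.
Photons that must be absorbed: 9.000e-5 / 0.39 = 2.308e-4 mol.
Fraction absorbed: 1 − 10^(−1.46) = 0.9653.
Incident photons needed: 2.308e-4 / 0.9653 = 2.391e-4 mol.
Photon count: 2.391e-4 × 6.022e23 = 1.4e20.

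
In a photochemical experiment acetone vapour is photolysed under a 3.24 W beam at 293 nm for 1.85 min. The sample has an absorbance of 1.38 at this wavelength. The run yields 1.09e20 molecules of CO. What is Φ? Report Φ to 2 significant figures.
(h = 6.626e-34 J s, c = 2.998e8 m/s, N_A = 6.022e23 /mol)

Product: 1.09e20 / 6.022e23 = 1.810e-4 mol.
Photon energy at 293 nm: hc/λ = (6.626e-34)(2.998e8)/(293e-9) = 6.780e-19 J.
Energy delivered: (3.24 W)(111 s) = 359.6 J.
Photons incident: 359.6 / 6.780e-19 = 5.304e20, i.e. 5.304e20/6.022e23 = 8.808e-4 mol.
Fraction absorbed: 1 − 10^(−1.38) = 0.9583.
Photons absorbed: 0.9583 × 8.808e-4 = 8.441e-4 mol.
Φ = 1.810e-4 mol / 8.441e-4 mol photons = 0.21.

Φ = 0.21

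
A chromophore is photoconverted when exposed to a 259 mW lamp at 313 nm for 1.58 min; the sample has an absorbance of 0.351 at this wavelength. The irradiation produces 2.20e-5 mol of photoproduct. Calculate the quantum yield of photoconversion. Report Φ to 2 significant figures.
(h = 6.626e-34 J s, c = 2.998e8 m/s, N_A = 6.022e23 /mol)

Photon energy at 313 nm: hc/λ = (6.626e-34)(2.998e8)/(313e-9) = 6.347e-19 J.
Energy delivered: (259 mW)(94.8 s) = 24.55 J.
Photons incident: 24.55 / 6.347e-19 = 3.868e19, i.e. 3.868e19/6.022e23 = 6.423e-5 mol.
Fraction absorbed: 1 − 10^(−0.351) = 0.5543.
Photons absorbed: 0.5543 × 6.423e-5 = 3.560e-5 mol.
Φ = 2.20e-5 mol / 3.560e-5 mol photons = 0.62.

Φ = 0.62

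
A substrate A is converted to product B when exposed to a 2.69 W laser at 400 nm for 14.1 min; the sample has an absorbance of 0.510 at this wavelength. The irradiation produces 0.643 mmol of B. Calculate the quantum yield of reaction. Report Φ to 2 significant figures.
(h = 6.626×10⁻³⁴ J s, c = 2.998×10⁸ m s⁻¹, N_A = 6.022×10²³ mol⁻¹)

Φ = 0.12

Product: 0.643 mmol = 6.43×10⁻⁴ mol.
Photon energy at 400 nm: hc/λ = (6.626×10⁻³⁴)(2.998×10⁸)/(400×10⁻⁹) = 4.966×10⁻¹⁹ J.
Energy delivered: (2.69 W)(846 s) = 2276 J.
Photons incident: 2276 / 4.966×10⁻¹⁹ = 4.583×10²¹, i.e. 4.583×10²¹/6.022×10²³ = 0.007610 mol.
Fraction absorbed: 1 − 10^(−0.510) = 0.6910.
Photons absorbed: 0.6910 × 0.007610 = 0.005259 mol.
Φ = 6.43×10⁻⁴ mol / 0.005259 mol photons = 0.12.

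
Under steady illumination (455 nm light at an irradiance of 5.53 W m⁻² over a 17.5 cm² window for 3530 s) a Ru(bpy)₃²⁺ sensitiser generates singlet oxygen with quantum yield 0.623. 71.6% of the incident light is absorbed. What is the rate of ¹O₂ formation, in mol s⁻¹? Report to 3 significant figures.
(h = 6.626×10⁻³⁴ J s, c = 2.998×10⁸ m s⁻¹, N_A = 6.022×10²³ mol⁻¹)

1.64×10⁻⁸ mol s⁻¹

Photon energy at 455 nm: hc/λ = (6.626×10⁻³⁴)(2.998×10⁸)/(455×10⁻⁹) = 4.366×10⁻¹⁹ J.
Energy delivered: (5.53 W m⁻²)(17.5×10⁻⁴ m²)(3530 s) = 34.16 J.
Photons incident: 34.16 / 4.366×10⁻¹⁹ = 7.824×10¹⁹, i.e. 7.824×10¹⁹/6.022×10²³ = 1.299×10⁻⁴ mol.
Photons absorbed: 0.716 × 1.299×10⁻⁴ = 9.301×10⁻⁵ mol.
Product formed: 0.623 × 9.301×10⁻⁵ = 5.795×10⁻⁵ mol.
Rate: 5.795×10⁻⁵ / 3530 s = 1.64×10⁻⁸ mol s⁻¹.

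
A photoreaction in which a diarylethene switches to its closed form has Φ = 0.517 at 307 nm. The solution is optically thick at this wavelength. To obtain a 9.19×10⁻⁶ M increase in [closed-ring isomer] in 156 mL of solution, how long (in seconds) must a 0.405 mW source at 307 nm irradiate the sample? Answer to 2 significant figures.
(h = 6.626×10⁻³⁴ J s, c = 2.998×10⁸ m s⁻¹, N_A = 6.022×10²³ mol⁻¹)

t ≈ 2700 s

Product: (9.19×10⁻⁶ M)(0.156 L) = 1.434×10⁻⁶ mol.
Photons that must be absorbed: 1.434×10⁻⁶ / 0.517 = 2.774×10⁻⁶ mol.
Photon energy: hc/λ = 6.471×10⁻¹⁹ J; per mole, 3.897×10⁵ J mol⁻¹.
Energy required: 2.774×10⁻⁶ × 3.897×10⁵ = 1.081 J.
Time: 1.081 J / 0.000405 W = 2700 s.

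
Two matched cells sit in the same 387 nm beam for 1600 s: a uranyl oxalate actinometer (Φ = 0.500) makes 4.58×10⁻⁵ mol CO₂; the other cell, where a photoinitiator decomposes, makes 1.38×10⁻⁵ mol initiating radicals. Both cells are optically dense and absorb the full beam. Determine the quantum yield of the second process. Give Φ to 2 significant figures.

Photons absorbed by the actinometer: 4.58×10⁻⁵ / 0.500 = 9.160×10⁻⁵ mol.
Φ(unknown) = 1.38×10⁻⁵ / 9.160×10⁻⁵ = 0.15.

Φ = 0.15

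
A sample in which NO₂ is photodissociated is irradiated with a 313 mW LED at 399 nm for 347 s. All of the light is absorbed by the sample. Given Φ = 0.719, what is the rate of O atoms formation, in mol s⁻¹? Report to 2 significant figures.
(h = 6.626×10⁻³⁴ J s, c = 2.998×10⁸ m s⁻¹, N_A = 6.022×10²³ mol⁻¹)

Photon energy at 399 nm: hc/λ = (6.626×10⁻³⁴)(2.998×10⁸)/(399×10⁻⁹) = 4.979×10⁻¹⁹ J.
Energy delivered: (313 mW)(347 s) = 108.6 J.
Photons incident: 108.6 / 4.979×10⁻¹⁹ = 2.181×10²⁰, i.e. 2.181×10²⁰/6.022×10²³ = 3.622×10⁻⁴ mol.
Product formed: 0.719 × 3.622×10⁻⁴ = 2.604×10⁻⁴ mol.
Rate: 2.604×10⁻⁴ / 347 s = 7.5×10⁻⁷ mol s⁻¹.

7.5×10⁻⁷ mol s⁻¹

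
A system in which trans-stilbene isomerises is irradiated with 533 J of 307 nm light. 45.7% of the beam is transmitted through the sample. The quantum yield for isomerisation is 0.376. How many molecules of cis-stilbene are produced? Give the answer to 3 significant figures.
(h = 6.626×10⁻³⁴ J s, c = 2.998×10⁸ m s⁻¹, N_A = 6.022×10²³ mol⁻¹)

1.68×10²⁰ molecules

Photon energy at 307 nm: hc/λ = (6.626×10⁻³⁴)(2.998×10⁸)/(307×10⁻⁹) = 6.471×10⁻¹⁹ J.
Photons incident: 533 / 6.471×10⁻¹⁹ = 8.237×10²⁰, i.e. 8.237×10²⁰/6.022×10²³ = 0.001368 mol.
Fraction absorbed: 1 − 45.7/100 = 0.5430.
Photons absorbed: 0.5430 × 0.001368 = 7.428×10⁻⁴ mol.
Product: Φ × n_abs = 0.376 × 7.428×10⁻⁴ = 2.793×10⁻⁴ mol.
As a count: 2.793×10⁻⁴ × 6.022×10²³ = 1.68×10²⁰.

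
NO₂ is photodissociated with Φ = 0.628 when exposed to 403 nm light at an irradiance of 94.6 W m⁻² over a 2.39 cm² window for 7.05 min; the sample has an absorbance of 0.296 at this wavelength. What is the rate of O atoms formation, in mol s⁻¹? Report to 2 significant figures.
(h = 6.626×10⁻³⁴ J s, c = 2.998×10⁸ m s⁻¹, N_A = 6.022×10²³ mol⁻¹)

Photon energy at 403 nm: hc/λ = (6.626×10⁻³⁴)(2.998×10⁸)/(403×10⁻⁹) = 4.929×10⁻¹⁹ J.
Energy delivered: (94.6 W m⁻²)(2.39×10⁻⁴ m²)(423 s) = 9.564 J.
Photons incident: 9.564 / 4.929×10⁻¹⁹ = 1.940×10¹⁹, i.e. 1.940×10¹⁹/6.022×10²³ = 3.222×10⁻⁵ mol.
Fraction absorbed: 1 − 10^(−0.296) = 0.4942.
Photons absorbed: 0.4942 × 3.222×10⁻⁵ = 1.592×10⁻⁵ mol.
Product formed: 0.628 × 1.592×10⁻⁵ = 9.998×10⁻⁶ mol.
Rate: 9.998×10⁻⁶ / 423 s = 2.4×10⁻⁸ mol s⁻¹.

2.4×10⁻⁸ mol s⁻¹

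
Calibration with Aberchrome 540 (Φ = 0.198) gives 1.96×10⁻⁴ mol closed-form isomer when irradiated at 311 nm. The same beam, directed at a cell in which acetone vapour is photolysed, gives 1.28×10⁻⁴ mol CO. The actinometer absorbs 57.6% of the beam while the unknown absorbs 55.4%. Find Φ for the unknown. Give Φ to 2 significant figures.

Φ = 0.13

Photons absorbed by the actinometer: 1.96×10⁻⁴ / 0.198 = 9.899×10⁻⁴ mol.
Incident flux: 9.899×10⁻⁴ / 0.576 = 0.001719 einstein.
Absorbed by unknown: 0.554 × 0.001719 = 9.523×10⁻⁴ mol.
Φ(unknown) = 1.28×10⁻⁴ / 9.523×10⁻⁴ = 0.13.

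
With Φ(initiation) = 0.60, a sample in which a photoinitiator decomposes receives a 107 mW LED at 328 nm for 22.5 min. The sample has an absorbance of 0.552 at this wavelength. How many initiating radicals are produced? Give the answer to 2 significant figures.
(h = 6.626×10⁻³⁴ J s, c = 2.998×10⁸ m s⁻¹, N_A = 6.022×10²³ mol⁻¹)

Photon energy at 328 nm: hc/λ = (6.626×10⁻³⁴)(2.998×10⁸)/(328×10⁻⁹) = 6.056×10⁻¹⁹ J.
Energy delivered: (107 mW)(1350 s) = 144.5 J.
Photons incident: 144.5 / 6.056×10⁻¹⁹ = 2.386×10²⁰, i.e. 2.386×10²⁰/6.022×10²³ = 3.962×10⁻⁴ mol.
Fraction absorbed: 1 − 10^(−0.552) = 0.7195.
Photons absorbed: 0.7195 × 3.962×10⁻⁴ = 2.851×10⁻⁴ mol.
Product: Φ × n_abs = 0.60 × 2.851×10⁻⁴ = 1.711×10⁻⁴ mol.
As a count: 1.711×10⁻⁴ × 6.022×10²³ = 1.0×10²⁰.

1.0×10²⁰ initiating radicals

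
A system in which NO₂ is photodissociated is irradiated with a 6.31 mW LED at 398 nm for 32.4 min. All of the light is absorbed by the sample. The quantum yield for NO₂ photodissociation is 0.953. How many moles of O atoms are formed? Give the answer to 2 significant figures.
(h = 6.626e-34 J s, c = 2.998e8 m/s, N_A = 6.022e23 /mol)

Photon energy at 398 nm: hc/λ = (6.626e-34)(2.998e8)/(398e-9) = 4.991e-19 J.
Energy delivered: (6.31 mW)(1944 s) = 12.27 J.
Photons incident: 12.27 / 4.991e-19 = 2.458e19, i.e. 2.458e19/6.022e23 = 4.082e-5 mol.
Product: Φ × n_abs = 0.953 × 4.082e-5 = 3.890e-5 mol.

3.9e-5 mol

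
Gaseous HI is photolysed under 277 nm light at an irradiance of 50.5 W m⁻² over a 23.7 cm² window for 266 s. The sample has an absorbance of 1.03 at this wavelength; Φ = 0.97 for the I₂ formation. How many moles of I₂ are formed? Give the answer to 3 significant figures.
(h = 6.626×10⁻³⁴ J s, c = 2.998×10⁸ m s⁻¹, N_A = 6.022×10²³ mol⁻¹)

6.48×10⁻⁵ mol

Photon energy at 277 nm: hc/λ = (6.626×10⁻³⁴)(2.998×10⁸)/(277×10⁻⁹) = 7.171×10⁻¹⁹ J.
Energy delivered: (50.5 W m⁻²)(23.7×10⁻⁴ m²)(266 s) = 31.84 J.
Photons incident: 31.84 / 7.171×10⁻¹⁹ = 4.440×10¹⁹, i.e. 4.440×10¹⁹/6.022×10²³ = 7.373×10⁻⁵ mol.
Fraction absorbed: 1 − 10^(−1.03) = 0.9067.
Photons absorbed: 0.9067 × 7.373×10⁻⁵ = 6.685×10⁻⁵ mol.
Product: Φ × n_abs = 0.97 × 6.685×10⁻⁵ = 6.484×10⁻⁵ mol.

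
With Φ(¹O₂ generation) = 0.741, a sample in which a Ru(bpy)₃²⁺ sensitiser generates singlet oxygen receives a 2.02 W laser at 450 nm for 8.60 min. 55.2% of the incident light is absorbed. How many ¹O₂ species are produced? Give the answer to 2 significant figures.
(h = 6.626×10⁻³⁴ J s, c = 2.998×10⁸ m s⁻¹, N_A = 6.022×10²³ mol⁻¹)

9.7×10²⁰ species

Photon energy at 450 nm: hc/λ = (6.626×10⁻³⁴)(2.998×10⁸)/(450×10⁻⁹) = 4.414×10⁻¹⁹ J.
Energy delivered: (2.02 W)(516 s) = 1042 J.
Photons incident: 1042 / 4.414×10⁻¹⁹ = 2.361×10²¹, i.e. 2.361×10²¹/6.022×10²³ = 0.003921 mol.
Photons absorbed: 0.552 × 0.003921 = 0.002164 mol.
Product: Φ × n_abs = 0.741 × 0.002164 = 0.001604 mol.
As a count: 0.001604 × 6.022×10²³ = 9.7×10²⁰.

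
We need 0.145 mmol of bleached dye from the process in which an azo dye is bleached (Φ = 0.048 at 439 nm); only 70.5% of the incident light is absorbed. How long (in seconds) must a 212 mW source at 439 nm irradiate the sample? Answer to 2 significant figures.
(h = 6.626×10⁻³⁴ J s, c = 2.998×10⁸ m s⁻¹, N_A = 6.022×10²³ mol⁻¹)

t ≈ 5500 s

Product: 0.145 mmol = 1.45×10⁻⁴ mol.
Photons that must be absorbed: 1.45×10⁻⁴ / 0.048 = 0.003021 mol.
Incident photons needed: 0.003021 / 0.705 = 0.004285 mol.
Photon energy: hc/λ = 4.525×10⁻¹⁹ J; per mole, 2.725×10⁵ J mol⁻¹.
Energy required: 0.004285 × 2.725×10⁵ = 1168 J.
Time: 1168 J / 0.212 W = 5500 s.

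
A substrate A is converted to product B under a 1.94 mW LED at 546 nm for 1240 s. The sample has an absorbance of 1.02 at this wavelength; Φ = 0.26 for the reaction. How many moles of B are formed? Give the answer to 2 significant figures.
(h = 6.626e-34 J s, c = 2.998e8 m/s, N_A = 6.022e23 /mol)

2.6e-6 mol

Photon energy at 546 nm: hc/λ = (6.626e-34)(2.998e8)/(546e-9) = 3.638e-19 J.
Energy delivered: (1.94 mW)(1240 s) = 2.406 J.
Photons incident: 2.406 / 3.638e-19 = 6.614e18, i.e. 6.614e18/6.022e23 = 1.098e-5 mol.
Fraction absorbed: 1 − 10^(−1.02) = 0.9045.
Photons absorbed: 0.9045 × 1.098e-5 = 9.931e-6 mol.
Product: Φ × n_abs = 0.26 × 9.931e-6 = 2.582e-6 mol.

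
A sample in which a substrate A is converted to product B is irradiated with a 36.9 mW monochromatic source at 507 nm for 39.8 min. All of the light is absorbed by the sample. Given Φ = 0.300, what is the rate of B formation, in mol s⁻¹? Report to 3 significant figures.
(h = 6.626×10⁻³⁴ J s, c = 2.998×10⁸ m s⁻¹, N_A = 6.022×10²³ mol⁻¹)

4.69×10⁻⁸ mol s⁻¹

Photon energy at 507 nm: hc/λ = (6.626×10⁻³⁴)(2.998×10⁸)/(507×10⁻⁹) = 3.918×10⁻¹⁹ J.
Energy delivered: (36.9 mW)(2388 s) = 88.12 J.
Photons incident: 88.12 / 3.918×10⁻¹⁹ = 2.249×10²⁰, i.e. 2.249×10²⁰/6.022×10²³ = 3.735×10⁻⁴ mol.
Product formed: 0.300 × 3.735×10⁻⁴ = 1.121×10⁻⁴ mol.
Rate: 1.121×10⁻⁴ / 2388 s = 4.69×10⁻⁸ mol s⁻¹.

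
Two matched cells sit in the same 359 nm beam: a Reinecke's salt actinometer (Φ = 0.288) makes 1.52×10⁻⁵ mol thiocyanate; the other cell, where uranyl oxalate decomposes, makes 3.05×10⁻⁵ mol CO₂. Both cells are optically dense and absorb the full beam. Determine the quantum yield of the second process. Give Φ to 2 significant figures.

Φ = 0.58

Photons absorbed by the actinometer: 1.52×10⁻⁵ / 0.288 = 5.278×10⁻⁵ mol.
Φ(unknown) = 3.05×10⁻⁵ / 5.278×10⁻⁵ = 0.58.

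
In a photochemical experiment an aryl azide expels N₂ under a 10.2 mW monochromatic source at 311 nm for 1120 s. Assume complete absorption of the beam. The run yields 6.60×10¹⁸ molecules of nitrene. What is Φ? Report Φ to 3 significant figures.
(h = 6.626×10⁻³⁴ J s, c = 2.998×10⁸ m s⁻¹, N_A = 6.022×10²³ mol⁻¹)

Product: 6.60×10¹⁸ / 6.022×10²³ = 1.096×10⁻⁵ mol.
Photon energy at 311 nm: hc/λ = (6.626×10⁻³⁴)(2.998×10⁸)/(311×10⁻⁹) = 6.387×10⁻¹⁹ J.
Energy delivered: (10.2 mW)(1120 s) = 11.42 J.
Photons incident: 11.42 / 6.387×10⁻¹⁹ = 1.788×10¹⁹, i.e. 1.788×10¹⁹/6.022×10²³ = 2.969×10⁻⁵ mol.
Φ = 1.096×10⁻⁵ mol / 2.969×10⁻⁵ mol photons = 0.369.

Φ = 0.369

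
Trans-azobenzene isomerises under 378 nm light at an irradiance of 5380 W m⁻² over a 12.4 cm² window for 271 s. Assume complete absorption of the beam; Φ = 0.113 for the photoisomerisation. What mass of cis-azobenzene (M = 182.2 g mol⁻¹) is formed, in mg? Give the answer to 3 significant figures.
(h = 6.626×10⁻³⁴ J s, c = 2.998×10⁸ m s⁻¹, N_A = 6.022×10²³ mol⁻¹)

Photon energy at 378 nm: hc/λ = (6.626×10⁻³⁴)(2.998×10⁸)/(378×10⁻⁹) = 5.255×10⁻¹⁹ J.
Energy delivered: (5380 W m⁻²)(12.4×10⁻⁴ m²)(271 s) = 1808 J.
Photons incident: 1808 / 5.255×10⁻¹⁹ = 3.441×10²¹, i.e. 3.441×10²¹/6.022×10²³ = 0.005714 mol.
Product: Φ × n_abs = 0.113 × 0.005714 = 6.457×10⁻⁴ mol.
Mass: 6.457×10⁻⁴ × 182.2 = 0.1176 g = 118 mg.

118 mg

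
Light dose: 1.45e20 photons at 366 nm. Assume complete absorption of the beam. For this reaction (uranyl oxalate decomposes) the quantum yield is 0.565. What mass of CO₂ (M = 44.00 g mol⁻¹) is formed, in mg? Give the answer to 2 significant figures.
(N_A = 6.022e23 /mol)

Moles of photons: 1.45e20 / 6.022e23 = 2.408e-4 mol.
Product: Φ × n_abs = 0.565 × 2.408e-4 = 1.361e-4 mol.
Mass: 1.361e-4 × 44.00 = 0.005988 g = 6.0 mg.

6.0 mg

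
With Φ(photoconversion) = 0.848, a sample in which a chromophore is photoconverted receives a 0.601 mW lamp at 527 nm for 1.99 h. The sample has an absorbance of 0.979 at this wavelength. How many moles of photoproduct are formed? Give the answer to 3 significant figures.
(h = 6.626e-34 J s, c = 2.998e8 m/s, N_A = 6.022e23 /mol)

1.44e-5 mol

Photon energy at 527 nm: hc/λ = (6.626e-34)(2.998e8)/(527e-9) = 3.769e-19 J.
Energy delivered: (0.601 mW)(7164 s) = 4.306 J.
Photons incident: 4.306 / 3.769e-19 = 1.142e19, i.e. 1.142e19/6.022e23 = 1.896e-5 mol.
Fraction absorbed: 1 − 10^(−0.979) = 0.8950.
Photons absorbed: 0.8950 × 1.896e-5 = 1.697e-5 mol.
Product: Φ × n_abs = 0.848 × 1.697e-5 = 1.439e-5 mol.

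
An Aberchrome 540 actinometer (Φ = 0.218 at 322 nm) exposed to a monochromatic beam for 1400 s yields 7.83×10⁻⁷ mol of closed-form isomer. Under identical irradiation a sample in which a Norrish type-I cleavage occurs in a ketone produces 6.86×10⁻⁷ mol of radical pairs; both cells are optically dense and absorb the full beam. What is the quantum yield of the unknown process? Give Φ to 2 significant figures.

Photons absorbed by the actinometer: 7.83×10⁻⁷ / 0.218 = 3.592×10⁻⁶ mol.
Φ(unknown) = 6.86×10⁻⁷ / 3.592×10⁻⁶ = 0.19.

Φ = 0.19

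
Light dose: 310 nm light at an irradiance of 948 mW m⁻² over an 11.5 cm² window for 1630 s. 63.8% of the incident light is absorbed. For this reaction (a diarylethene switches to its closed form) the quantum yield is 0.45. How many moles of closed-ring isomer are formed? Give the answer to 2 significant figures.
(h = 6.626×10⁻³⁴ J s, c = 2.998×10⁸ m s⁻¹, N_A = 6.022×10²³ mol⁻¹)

Photon energy at 310 nm: hc/λ = (6.626×10⁻³⁴)(2.998×10⁸)/(310×10⁻⁹) = 6.408×10⁻¹⁹ J.
Energy delivered: (948 mW m⁻²)(11.5×10⁻⁴ m²)(1630 s) = 1.777 J.
Photons incident: 1.777 / 6.408×10⁻¹⁹ = 2.773×10¹⁸, i.e. 2.773×10¹⁸/6.022×10²³ = 4.605×10⁻⁶ mol.
Photons absorbed: 0.638 × 4.605×10⁻⁶ = 2.938×10⁻⁶ mol.
Product: Φ × n_abs = 0.45 × 2.938×10⁻⁶ = 1.322×10⁻⁶ mol.

1.3×10⁻⁶ mol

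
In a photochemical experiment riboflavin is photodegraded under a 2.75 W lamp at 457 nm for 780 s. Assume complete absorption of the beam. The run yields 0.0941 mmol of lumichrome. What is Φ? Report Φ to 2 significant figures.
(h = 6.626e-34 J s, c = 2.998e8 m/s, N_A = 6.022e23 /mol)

Φ = 0.011

Product: 0.0941 mmol = 9.41e-5 mol.
Photon energy at 457 nm: hc/λ = (6.626e-34)(2.998e8)/(457e-9) = 4.347e-19 J.
Energy delivered: (2.75 W)(780 s) = 2145 J.
Photons incident: 2145 / 4.347e-19 = 4.934e21, i.e. 4.934e21/6.022e23 = 0.008193 mol.
Φ = 9.41e-5 mol / 0.008193 mol photons = 0.011.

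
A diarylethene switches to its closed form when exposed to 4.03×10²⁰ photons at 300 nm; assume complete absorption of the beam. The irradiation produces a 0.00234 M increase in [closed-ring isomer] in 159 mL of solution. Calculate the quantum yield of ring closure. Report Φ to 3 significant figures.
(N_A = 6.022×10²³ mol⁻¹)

Φ = 0.556

Product: (0.00234 M)(0.159 L) = 3.721×10⁻⁴ mol.
Moles of photons: 4.03×10²⁰ / 6.022×10²³ = 6.692×10⁻⁴ mol.
Φ = 3.721×10⁻⁴ mol / 6.692×10⁻⁴ mol photons = 0.556.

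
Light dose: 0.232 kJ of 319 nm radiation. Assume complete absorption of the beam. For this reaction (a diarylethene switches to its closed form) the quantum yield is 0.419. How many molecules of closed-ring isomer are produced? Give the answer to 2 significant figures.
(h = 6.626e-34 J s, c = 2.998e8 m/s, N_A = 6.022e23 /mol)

Photon energy at 319 nm: hc/λ = (6.626e-34)(2.998e8)/(319e-9) = 6.227e-19 J.
Incident energy: 0.232 kJ = 232 J.
Photons incident: 232 / 6.227e-19 = 3.726e20, i.e. 3.726e20/6.022e23 = 6.187e-4 mol.
Product: Φ × n_abs = 0.419 × 6.187e-4 = 2.592e-4 mol.
As a count: 2.592e-4 × 6.022e23 = 1.6e20.

1.6e20 molecules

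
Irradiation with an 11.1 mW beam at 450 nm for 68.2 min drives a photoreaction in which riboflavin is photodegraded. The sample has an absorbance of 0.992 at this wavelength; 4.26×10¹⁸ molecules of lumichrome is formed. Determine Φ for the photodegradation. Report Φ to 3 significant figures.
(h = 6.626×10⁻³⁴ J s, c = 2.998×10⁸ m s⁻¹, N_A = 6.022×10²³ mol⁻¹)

Φ = 0.0461

Product: 4.26×10¹⁸ / 6.022×10²³ = 7.074×10⁻⁶ mol.
Photon energy at 450 nm: hc/λ = (6.626×10⁻³⁴)(2.998×10⁸)/(450×10⁻⁹) = 4.414×10⁻¹⁹ J.
Energy delivered: (11.1 mW)(4092 s) = 45.42 J.
Photons incident: 45.42 / 4.414×10⁻¹⁹ = 1.029×10²⁰, i.e. 1.029×10²⁰/6.022×10²³ = 1.709×10⁻⁴ mol.
Fraction absorbed: 1 − 10^(−0.992) = 0.8981.
Photons absorbed: 0.8981 × 1.709×10⁻⁴ = 1.535×10⁻⁴ mol.
Φ = 7.074×10⁻⁶ mol / 1.535×10⁻⁴ mol photons = 0.0461.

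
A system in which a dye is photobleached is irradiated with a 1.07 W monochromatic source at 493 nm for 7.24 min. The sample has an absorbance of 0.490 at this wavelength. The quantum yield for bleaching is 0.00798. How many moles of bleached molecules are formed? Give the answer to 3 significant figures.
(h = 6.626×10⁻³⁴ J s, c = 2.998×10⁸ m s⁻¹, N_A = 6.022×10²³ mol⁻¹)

Photon energy at 493 nm: hc/λ = (6.626×10⁻³⁴)(2.998×10⁸)/(493×10⁻⁹) = 4.029×10⁻¹⁹ J.
Energy delivered: (1.07 W)(434.4 s) = 464.8 J.
Photons incident: 464.8 / 4.029×10⁻¹⁹ = 1.154×10²¹, i.e. 1.154×10²¹/6.022×10²³ = 0.001916 mol.
Fraction absorbed: 1 − 10^(−0.490) = 0.6764.
Photons absorbed: 0.6764 × 0.001916 = 0.001296 mol.
Product: Φ × n_abs = 0.00798 × 0.001296 = 1.034×10⁻⁵ mol.

1.03×10⁻⁵ mol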